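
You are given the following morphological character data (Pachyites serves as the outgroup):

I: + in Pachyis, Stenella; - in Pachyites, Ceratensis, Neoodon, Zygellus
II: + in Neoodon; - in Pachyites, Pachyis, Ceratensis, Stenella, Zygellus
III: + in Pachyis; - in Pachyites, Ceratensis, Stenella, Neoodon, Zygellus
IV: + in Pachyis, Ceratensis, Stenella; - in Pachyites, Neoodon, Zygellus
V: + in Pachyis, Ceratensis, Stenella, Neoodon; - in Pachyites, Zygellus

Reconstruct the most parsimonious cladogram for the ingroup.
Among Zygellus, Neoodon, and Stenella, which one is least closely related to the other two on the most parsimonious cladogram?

Zygellus

The outgroup has state '-' for every character, so '+' is the derived state throughout.
Only Pachyis and Stenella show the derived state '+' for I, supporting them as a clade.
II (derived state '+') is unique to Neoodon (autapomorphy; uninformative for grouping).
III (derived state '+') is unique to Pachyis (autapomorphy; uninformative for grouping).
IV (derived state '+') is shared by Ceratensis, Pachyis, and Stenella — a synapomorphy uniting that clade.
V (derived state '+') is shared by Ceratensis, Neoodon, Pachyis, and Stenella — a synapomorphy uniting that clade.
Most parsimonious ingroup topology: ((((Pachyis,Stenella),Ceratensis),Neoodon),Zygellus).
Neoodon and Stenella share a more recent common ancestor with each other than either does with Zygellus, so Zygellus is the least closely related of the three.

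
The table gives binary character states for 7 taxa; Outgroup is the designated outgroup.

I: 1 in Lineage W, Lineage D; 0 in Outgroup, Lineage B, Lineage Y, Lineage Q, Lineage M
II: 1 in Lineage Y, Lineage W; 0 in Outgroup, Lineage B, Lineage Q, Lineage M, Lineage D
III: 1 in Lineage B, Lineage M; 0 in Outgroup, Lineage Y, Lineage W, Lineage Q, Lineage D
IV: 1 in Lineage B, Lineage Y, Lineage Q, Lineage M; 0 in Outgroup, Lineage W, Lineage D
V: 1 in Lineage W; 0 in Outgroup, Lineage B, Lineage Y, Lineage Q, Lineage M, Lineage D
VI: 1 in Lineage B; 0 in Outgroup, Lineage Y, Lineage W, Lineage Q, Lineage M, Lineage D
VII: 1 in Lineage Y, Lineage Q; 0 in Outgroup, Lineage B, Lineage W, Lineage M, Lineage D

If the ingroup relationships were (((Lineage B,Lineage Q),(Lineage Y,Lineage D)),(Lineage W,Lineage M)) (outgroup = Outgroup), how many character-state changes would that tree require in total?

13

Map each character onto (((Lineage B,Lineage Q),(Lineage Y,Lineage D)),(Lineage W,Lineage M)) (rooted by Outgroup) and count the minimum state changes it requires (Fitch parsimony):
I: 2; II: 2; III: 2; IV: 3; V: 1; VI: 1; VII: 2.
Total tree length = 13.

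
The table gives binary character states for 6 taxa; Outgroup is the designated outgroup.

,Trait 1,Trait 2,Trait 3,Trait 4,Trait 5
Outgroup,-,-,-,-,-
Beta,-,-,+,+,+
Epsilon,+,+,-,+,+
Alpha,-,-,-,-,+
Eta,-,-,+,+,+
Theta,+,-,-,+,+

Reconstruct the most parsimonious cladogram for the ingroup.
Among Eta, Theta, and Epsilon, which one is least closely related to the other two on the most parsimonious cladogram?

Eta

The outgroup has state '-' for every character, so '+' is the derived state throughout.
Trait 1 (derived state '+') is shared by Epsilon and Theta — a synapomorphy uniting that clade.
Trait 2 (derived state '+') is unique to Epsilon (autapomorphy; uninformative for grouping).
Only Beta and Eta show the derived state '+' for Trait 3, supporting them as a clade.
Trait 4 (derived state '+') is shared by Beta, Epsilon, Eta, and Theta — a synapomorphy uniting that clade.
Trait 5 (derived state '+') is shared by all ingroup taxa — unites the whole ingroup.
Most parsimonious ingroup topology: (((Beta,Eta),(Epsilon,Theta)),Alpha).
Epsilon and Theta share a more recent common ancestor with each other than either does with Eta, so Eta is the least closely related of the three.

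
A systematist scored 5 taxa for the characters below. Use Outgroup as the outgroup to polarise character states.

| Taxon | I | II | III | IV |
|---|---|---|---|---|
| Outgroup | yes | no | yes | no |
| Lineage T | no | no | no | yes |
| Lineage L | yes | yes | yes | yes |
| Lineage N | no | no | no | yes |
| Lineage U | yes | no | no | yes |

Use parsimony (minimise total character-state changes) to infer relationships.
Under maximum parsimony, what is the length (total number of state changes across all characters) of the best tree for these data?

4

Character polarity is set by the outgroup: the derived state is whichever differs from the outgroup's state, so for I, III the derived state is 'no', and for the remaining characters it is 'yes'.
I (derived state 'no') is shared by Lineage N and Lineage T — a synapomorphy uniting that clade.
II: derived state 'yes' in Lineage L only — an autapomorphy, so it tells us nothing about relationships among taxa.
Only Lineage N, Lineage T, and Lineage U show the derived state 'no' for III, supporting them as a clade.
IV (derived state 'yes') is shared by all ingroup taxa — unites the whole ingroup.
Most parsimonious ingroup topology: (((Lineage T,Lineage N),Lineage U),Lineage L).
Changes per character on this tree: I: 1; II: 1; III: 1; IV: 1.
Total = 4.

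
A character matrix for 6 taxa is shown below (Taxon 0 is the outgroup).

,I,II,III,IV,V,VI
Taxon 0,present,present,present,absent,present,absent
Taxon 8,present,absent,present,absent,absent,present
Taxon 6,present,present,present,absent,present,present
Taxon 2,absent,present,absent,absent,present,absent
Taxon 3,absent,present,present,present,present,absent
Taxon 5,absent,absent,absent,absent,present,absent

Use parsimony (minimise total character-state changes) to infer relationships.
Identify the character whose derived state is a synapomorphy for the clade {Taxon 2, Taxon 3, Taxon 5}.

Character polarity is set by the outgroup: the derived state is whichever differs from the outgroup's state, so for I, II, III, V the derived state is 'absent', and for the remaining characters it is 'present'.
Only Taxon 2, Taxon 3, and Taxon 5 show the derived state 'absent' for I, supporting them as a clade.
II (state 'absent') occurs in Taxon 5 and Taxon 8 but conflicts with the nesting implied by the other characters — most parsimoniously interpreted as homoplasy.
Only Taxon 2 and Taxon 5 show the derived state 'absent' for III, supporting them as a clade.
IV: derived state 'present' in Taxon 3 only — an autapomorphy, so it tells us nothing about relationships among taxa.
V (derived state 'absent') is unique to Taxon 8 (autapomorphy; uninformative for grouping).
VI: derived state 'present' in Taxon 6 and Taxon 8 only — synapomorphy for {Taxon 6, Taxon 8}.
Most parsimonious ingroup topology: ((Taxon 8,Taxon 6),((Taxon 2,Taxon 5),Taxon 3)).
The clade {Taxon 2, Taxon 3, Taxon 5} is supported by I: its derived state 'absent' occurs in exactly those taxa and in no other taxon (including the outgroup).

I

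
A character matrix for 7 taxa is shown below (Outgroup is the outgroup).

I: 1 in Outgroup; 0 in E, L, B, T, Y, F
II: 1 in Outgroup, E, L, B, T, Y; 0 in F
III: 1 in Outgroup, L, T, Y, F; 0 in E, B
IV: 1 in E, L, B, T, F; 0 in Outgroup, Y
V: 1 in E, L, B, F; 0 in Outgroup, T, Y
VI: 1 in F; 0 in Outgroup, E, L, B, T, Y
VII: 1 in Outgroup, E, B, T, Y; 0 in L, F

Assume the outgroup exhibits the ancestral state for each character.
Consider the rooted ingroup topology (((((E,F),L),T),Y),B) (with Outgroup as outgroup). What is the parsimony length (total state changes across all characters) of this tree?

Map each character onto (((((E,F),L),T),Y),B) (rooted by Outgroup) and count the minimum state changes it requires (Fitch parsimony):
I: 1; II: 1; III: 2; IV: 2; V: 2; VI: 1; VII: 2.
Total tree length = 11.

11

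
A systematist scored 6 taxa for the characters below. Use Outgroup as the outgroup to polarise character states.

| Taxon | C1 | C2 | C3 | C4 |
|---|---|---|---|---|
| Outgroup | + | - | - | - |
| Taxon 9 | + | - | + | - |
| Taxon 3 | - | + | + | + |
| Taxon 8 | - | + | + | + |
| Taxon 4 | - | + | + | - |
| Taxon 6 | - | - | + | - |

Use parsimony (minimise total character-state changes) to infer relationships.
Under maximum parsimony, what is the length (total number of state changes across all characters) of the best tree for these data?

4

Character polarity is set by the outgroup: the derived state is whichever differs from the outgroup's state, so for C1 the derived state is '-', and for the remaining characters it is '+'.
C1 (derived state '-') is shared by Taxon 3, Taxon 4, Taxon 6, and Taxon 8 — a synapomorphy uniting that clade.
Only Taxon 3, Taxon 4, and Taxon 8 show the derived state '+' for C2, supporting them as a clade.
All ingroup taxa share the derived state '+' for C3; it defines the ingroup but does not resolve relationships within it.
Only Taxon 3 and Taxon 8 show the derived state '+' for C4, supporting them as a clade.
Most parsimonious ingroup topology: (Taxon 9,(((Taxon 3,Taxon 8),Taxon 4),Taxon 6)).
Changes per character on this tree: C1: 1; C2: 1; C3: 1; C4: 1.
Total = 4.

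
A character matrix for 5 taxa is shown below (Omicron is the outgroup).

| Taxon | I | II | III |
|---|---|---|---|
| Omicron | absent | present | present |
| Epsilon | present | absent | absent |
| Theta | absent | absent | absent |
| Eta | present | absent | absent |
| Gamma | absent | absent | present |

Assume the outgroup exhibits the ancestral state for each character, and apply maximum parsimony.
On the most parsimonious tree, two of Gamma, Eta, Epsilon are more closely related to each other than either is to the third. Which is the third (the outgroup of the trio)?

Gamma

Character polarity is set by the outgroup: the derived state is whichever differs from the outgroup's state, so for II, III the derived state is 'absent', and for the remaining characters it is 'present'.
I (derived state 'present') is shared by Epsilon and Eta — a synapomorphy uniting that clade.
All ingroup taxa share the derived state 'absent' for II; it defines the ingroup but does not resolve relationships within it.
Only Epsilon, Eta, and Theta show the derived state 'absent' for III, supporting them as a clade.
Most parsimonious ingroup topology: (((Epsilon,Eta),Theta),Gamma).
Epsilon and Eta share a more recent common ancestor with each other than either does with Gamma, so Gamma is the least closely related of the three.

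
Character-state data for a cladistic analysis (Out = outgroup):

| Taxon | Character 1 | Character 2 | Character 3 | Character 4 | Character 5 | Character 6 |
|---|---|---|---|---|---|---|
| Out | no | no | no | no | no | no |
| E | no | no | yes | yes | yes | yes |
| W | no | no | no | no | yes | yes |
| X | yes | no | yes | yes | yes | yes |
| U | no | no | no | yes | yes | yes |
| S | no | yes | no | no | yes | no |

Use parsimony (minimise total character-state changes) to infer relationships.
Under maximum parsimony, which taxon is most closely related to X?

E

The outgroup has state 'no' for every character, so 'yes' is the derived state throughout.
Character 1 (derived state 'yes') is unique to X (autapomorphy; uninformative for grouping).
Character 2 (derived state 'yes') is unique to S (autapomorphy; uninformative for grouping).
Character 3 (derived state 'yes') is shared by E and X — a synapomorphy uniting that clade.
Character 4: derived state 'yes' in E, U, and X only — synapomorphy for {E, U, X}.
All ingroup taxa share the derived state 'yes' for Character 5; it defines the ingroup but does not resolve relationships within it.
Character 6: derived state 'yes' in E, U, W, and X only — synapomorphy for {E, U, W, X}.
Most parsimonious ingroup topology: ((((E,X),U),W),S).
X and E form a cherry on this tree, so they are sister taxa.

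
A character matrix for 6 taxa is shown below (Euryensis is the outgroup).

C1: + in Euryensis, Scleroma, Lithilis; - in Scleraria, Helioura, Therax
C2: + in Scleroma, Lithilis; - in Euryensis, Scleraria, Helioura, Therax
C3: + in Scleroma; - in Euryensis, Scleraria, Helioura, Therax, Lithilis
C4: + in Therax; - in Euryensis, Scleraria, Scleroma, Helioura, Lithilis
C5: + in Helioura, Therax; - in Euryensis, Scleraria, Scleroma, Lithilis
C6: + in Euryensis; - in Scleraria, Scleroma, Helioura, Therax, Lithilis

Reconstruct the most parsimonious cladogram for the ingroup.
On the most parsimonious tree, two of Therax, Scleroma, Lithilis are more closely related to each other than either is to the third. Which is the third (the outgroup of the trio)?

Character polarity is set by the outgroup: the derived state is whichever differs from the outgroup's state, so for C1, C6 the derived state is '-', and for the remaining characters it is '+'.
C1: derived state '-' in Helioura, Scleraria, and Therax only — synapomorphy for {Helioura, Scleraria, Therax}.
Only Lithilis and Scleroma show the derived state '+' for C2, supporting them as a clade.
C3: derived state '+' in Scleroma only — an autapomorphy, so it tells us nothing about relationships among taxa.
C4: derived state '+' in Therax only — an autapomorphy, so it tells us nothing about relationships among taxa.
C5: derived state '+' in Helioura and Therax only — synapomorphy for {Helioura, Therax}.
All ingroup taxa share the derived state '-' for C6; it defines the ingroup but does not resolve relationships within it.
Most parsimonious ingroup topology: ((Scleraria,(Helioura,Therax)),(Scleroma,Lithilis)).
Lithilis and Scleroma share a more recent common ancestor with each other than either does with Therax, so Therax is the least closely related of the three.

Therax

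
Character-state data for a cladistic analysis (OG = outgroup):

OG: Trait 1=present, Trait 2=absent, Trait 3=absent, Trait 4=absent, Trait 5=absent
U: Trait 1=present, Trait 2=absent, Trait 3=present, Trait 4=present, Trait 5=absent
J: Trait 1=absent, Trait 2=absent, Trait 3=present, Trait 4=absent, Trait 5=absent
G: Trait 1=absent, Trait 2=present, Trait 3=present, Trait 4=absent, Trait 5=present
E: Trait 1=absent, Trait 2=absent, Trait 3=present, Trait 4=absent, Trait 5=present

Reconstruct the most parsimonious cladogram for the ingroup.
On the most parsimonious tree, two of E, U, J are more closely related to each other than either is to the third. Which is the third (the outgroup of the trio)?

Character polarity is set by the outgroup: the derived state is whichever differs from the outgroup's state, so for Trait 1 the derived state is 'absent', and for the remaining characters it is 'present'.
Trait 1: derived state 'absent' in E, G, and J only — synapomorphy for {E, G, J}.
Trait 2: derived state 'present' in G only — an autapomorphy, so it tells us nothing about relationships among taxa.
All ingroup taxa share the derived state 'present' for Trait 3; it defines the ingroup but does not resolve relationships within it.
Trait 4: derived state 'present' in U only — an autapomorphy, so it tells us nothing about relationships among taxa.
Trait 5: derived state 'present' in E and G only — synapomorphy for {E, G}.
Most parsimonious ingroup topology: (U,(J,(G,E))).
J and E share a more recent common ancestor with each other than either does with U, so U is the least closely related of the three.

U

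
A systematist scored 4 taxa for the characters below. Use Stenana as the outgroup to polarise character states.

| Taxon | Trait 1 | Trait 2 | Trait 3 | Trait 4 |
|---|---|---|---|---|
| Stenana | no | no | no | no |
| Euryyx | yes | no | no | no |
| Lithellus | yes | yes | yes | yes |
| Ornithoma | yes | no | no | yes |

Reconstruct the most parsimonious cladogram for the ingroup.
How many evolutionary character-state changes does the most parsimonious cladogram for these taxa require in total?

The outgroup has state 'no' for every character, so 'yes' is the derived state throughout.
All ingroup taxa share the derived state 'yes' for Trait 1; it defines the ingroup but does not resolve relationships within it.
Trait 2: derived state 'yes' in Lithellus only — an autapomorphy, so it tells us nothing about relationships among taxa.
Trait 3 (derived state 'yes') is unique to Lithellus (autapomorphy; uninformative for grouping).
Only Lithellus and Ornithoma show the derived state 'yes' for Trait 4, supporting them as a clade.
Most parsimonious ingroup topology: ((Ornithoma,Lithellus),Euryyx).
Changes per character on this tree: Trait 1: 1; Trait 2: 1; Trait 3: 1; Trait 4: 1.
Total = 4.

4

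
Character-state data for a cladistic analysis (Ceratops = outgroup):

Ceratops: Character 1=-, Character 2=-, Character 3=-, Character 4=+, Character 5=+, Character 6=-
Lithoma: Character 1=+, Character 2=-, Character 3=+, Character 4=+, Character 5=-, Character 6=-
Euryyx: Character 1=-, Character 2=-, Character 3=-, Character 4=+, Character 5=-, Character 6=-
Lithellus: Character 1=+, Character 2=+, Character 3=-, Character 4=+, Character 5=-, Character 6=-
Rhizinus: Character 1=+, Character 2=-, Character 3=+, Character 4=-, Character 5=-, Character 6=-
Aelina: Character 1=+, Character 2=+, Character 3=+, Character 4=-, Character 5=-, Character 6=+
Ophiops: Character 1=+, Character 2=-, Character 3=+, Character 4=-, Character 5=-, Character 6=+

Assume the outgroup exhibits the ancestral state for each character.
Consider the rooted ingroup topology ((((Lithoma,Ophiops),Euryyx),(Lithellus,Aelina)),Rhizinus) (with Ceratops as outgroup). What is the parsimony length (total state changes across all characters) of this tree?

12

Map each character onto ((((Lithoma,Ophiops),Euryyx),(Lithellus,Aelina)),Rhizinus) (rooted by Ceratops) and count the minimum state changes it requires (Fitch parsimony):
Character 1: 2; Character 2: 1; Character 3: 3; Character 4: 3; Character 5: 1; Character 6: 2.
Total tree length = 12.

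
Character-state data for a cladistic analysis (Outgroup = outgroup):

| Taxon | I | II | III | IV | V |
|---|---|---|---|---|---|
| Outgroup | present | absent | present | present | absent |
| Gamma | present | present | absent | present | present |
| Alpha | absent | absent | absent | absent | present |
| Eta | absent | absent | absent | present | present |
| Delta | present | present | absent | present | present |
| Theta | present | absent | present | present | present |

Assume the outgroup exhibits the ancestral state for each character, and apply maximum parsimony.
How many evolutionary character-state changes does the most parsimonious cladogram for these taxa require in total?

Character polarity is set by the outgroup: the derived state is whichever differs from the outgroup's state, so for I, III, IV the derived state is 'absent', and for the remaining characters it is 'present'.
I: derived state 'absent' in Alpha and Eta only — synapomorphy for {Alpha, Eta}.
II: derived state 'present' in Delta and Gamma only — synapomorphy for {Delta, Gamma}.
III (derived state 'absent') is shared by Alpha, Delta, Eta, and Gamma — a synapomorphy uniting that clade.
IV (derived state 'absent') is unique to Alpha (autapomorphy; uninformative for grouping).
All ingroup taxa share the derived state 'present' for V; it defines the ingroup but does not resolve relationships within it.
Most parsimonious ingroup topology: (((Gamma,Delta),(Alpha,Eta)),Theta).
Changes per character on this tree: I: 1; II: 1; III: 1; IV: 1; V: 1.
Total = 5.

5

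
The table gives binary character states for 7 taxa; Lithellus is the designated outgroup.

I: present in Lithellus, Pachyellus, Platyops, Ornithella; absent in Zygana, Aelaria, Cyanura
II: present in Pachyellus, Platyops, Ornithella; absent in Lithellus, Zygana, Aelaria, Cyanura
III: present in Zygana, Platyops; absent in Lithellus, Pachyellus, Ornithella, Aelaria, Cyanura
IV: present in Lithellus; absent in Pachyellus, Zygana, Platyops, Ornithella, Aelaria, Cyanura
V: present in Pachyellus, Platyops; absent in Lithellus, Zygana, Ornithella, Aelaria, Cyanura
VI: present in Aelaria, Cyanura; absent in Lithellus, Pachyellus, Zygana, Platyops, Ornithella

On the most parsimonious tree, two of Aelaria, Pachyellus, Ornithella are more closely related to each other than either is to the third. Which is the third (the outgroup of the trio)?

Aelaria

Character polarity is set by the outgroup: the derived state is whichever differs from the outgroup's state, so for I, IV the derived state is 'absent', and for the remaining characters it is 'present'.
Only Aelaria, Cyanura, and Zygana show the derived state 'absent' for I, supporting them as a clade.
II (derived state 'present') is shared by Ornithella, Pachyellus, and Platyops — a synapomorphy uniting that clade.
III (state 'present') occurs in Platyops and Zygana but conflicts with the nesting implied by the other characters — most parsimoniously interpreted as homoplasy.
IV (derived state 'absent') is shared by all ingroup taxa — unites the whole ingroup.
V: derived state 'present' in Pachyellus and Platyops only — synapomorphy for {Pachyellus, Platyops}.
VI: derived state 'present' in Aelaria and Cyanura only — synapomorphy for {Aelaria, Cyanura}.
Most parsimonious ingroup topology: (((Pachyellus,Platyops),Ornithella),(Zygana,(Aelaria,Cyanura))).
Ornithella and Pachyellus share a more recent common ancestor with each other than either does with Aelaria, so Aelaria is the least closely related of the three.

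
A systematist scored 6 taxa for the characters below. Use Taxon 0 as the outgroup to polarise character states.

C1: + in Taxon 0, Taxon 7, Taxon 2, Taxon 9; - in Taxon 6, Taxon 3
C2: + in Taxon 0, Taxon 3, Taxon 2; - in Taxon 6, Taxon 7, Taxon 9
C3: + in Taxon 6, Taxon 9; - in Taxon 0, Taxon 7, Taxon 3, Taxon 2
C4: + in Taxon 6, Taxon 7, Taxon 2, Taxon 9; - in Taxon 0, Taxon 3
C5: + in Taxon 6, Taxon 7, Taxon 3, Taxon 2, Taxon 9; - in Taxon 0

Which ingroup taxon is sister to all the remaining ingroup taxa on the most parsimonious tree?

Character polarity is set by the outgroup: the derived state is whichever differs from the outgroup's state, so for C1, C2 the derived state is '-', and for the remaining characters it is '+'.
C1 (state '-') occurs in Taxon 3 and Taxon 6 but conflicts with the nesting implied by the other characters — most parsimoniously interpreted as homoplasy.
Only Taxon 6, Taxon 7, and Taxon 9 show the derived state '-' for C2, supporting them as a clade.
Only Taxon 6 and Taxon 9 show the derived state '+' for C3, supporting them as a clade.
C4: derived state '+' in Taxon 2, Taxon 6, Taxon 7, and Taxon 9 only — synapomorphy for {Taxon 2, Taxon 6, Taxon 7, Taxon 9}.
C5 (derived state '+') is shared by all ingroup taxa — unites the whole ingroup.
Most parsimonious ingroup topology: ((((Taxon 6,Taxon 9),Taxon 7),Taxon 2),Taxon 3).
Taxon 3 is sister to the clade containing all other ingroup taxa, so it is the earliest-diverging (most basal) ingroup lineage.

Taxon 3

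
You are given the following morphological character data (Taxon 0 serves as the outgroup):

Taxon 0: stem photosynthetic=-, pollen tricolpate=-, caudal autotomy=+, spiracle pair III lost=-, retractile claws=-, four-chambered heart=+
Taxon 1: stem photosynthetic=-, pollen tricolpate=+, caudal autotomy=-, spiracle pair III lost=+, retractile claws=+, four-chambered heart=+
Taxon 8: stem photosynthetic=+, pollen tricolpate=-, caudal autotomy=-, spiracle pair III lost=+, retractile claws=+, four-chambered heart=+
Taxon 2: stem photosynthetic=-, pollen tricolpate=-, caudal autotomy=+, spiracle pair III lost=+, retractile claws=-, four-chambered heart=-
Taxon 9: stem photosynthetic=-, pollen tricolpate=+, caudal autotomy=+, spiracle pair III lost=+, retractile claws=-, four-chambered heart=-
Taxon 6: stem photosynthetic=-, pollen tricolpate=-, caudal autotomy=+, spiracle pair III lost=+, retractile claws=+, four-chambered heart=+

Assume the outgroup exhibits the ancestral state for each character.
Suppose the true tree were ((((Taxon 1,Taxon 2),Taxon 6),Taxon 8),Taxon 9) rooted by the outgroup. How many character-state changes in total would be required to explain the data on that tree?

Map each character onto ((((Taxon 1,Taxon 2),Taxon 6),Taxon 8),Taxon 9) (rooted by Taxon 0) and count the minimum state changes it requires (Fitch parsimony):
stem photosynthetic: 1; pollen tricolpate: 2; caudal autotomy: 2; spiracle pair III lost: 1; retractile claws: 2; four-chambered heart: 2.
Total tree length = 10.

10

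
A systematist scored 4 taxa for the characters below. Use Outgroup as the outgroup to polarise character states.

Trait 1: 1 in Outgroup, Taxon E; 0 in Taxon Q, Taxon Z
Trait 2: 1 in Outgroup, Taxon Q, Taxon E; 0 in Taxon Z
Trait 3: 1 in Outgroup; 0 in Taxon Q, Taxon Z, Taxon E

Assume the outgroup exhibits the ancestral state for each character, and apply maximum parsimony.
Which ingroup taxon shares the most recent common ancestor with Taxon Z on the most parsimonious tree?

Taxon Q

The outgroup has state '1' for every character, so '0' is the derived state throughout.
Only Taxon Q and Taxon Z show the derived state '0' for Trait 1, supporting them as a clade.
Trait 2: derived state '0' in Taxon Z only — an autapomorphy, so it tells us nothing about relationships among taxa.
All ingroup taxa share the derived state '0' for Trait 3; it defines the ingroup but does not resolve relationships within it.
Most parsimonious ingroup topology: ((Taxon Q,Taxon Z),Taxon E).
Taxon Z and Taxon Q form a cherry on this tree, so they are sister taxa.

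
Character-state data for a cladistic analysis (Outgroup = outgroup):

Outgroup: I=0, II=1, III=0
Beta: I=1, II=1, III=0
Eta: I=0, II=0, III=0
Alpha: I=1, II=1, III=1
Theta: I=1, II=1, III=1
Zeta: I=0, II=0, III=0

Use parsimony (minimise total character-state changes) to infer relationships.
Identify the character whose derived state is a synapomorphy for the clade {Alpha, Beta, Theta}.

I

Character polarity is set by the outgroup: the derived state is whichever differs from the outgroup's state, so for II the derived state is '0', and for the remaining characters it is '1'.
Only Alpha, Beta, and Theta show the derived state '1' for I, supporting them as a clade.
Only Eta and Zeta show the derived state '0' for II, supporting them as a clade.
Only Alpha and Theta show the derived state '1' for III, supporting them as a clade.
Most parsimonious ingroup topology: ((Beta,(Alpha,Theta)),(Eta,Zeta)).
The clade {Alpha, Beta, Theta} is supported by I: its derived state '1' occurs in exactly those taxa and in no other taxon (including the outgroup).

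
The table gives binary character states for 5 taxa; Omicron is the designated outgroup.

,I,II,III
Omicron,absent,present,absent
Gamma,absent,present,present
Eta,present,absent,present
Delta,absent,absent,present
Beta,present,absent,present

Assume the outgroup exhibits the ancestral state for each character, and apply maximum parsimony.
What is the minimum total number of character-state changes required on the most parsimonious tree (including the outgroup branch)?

3

Character polarity is set by the outgroup: the derived state is whichever differs from the outgroup's state, so for II the derived state is 'absent', and for the remaining characters it is 'present'.
I (derived state 'present') is shared by Beta and Eta — a synapomorphy uniting that clade.
II: derived state 'absent' in Beta, Delta, and Eta only — synapomorphy for {Beta, Delta, Eta}.
III (derived state 'present') is shared by all ingroup taxa — unites the whole ingroup.
Most parsimonious ingroup topology: (Gamma,((Eta,Beta),Delta)).
Changes per character on this tree: I: 1; II: 1; III: 1.
Total = 3.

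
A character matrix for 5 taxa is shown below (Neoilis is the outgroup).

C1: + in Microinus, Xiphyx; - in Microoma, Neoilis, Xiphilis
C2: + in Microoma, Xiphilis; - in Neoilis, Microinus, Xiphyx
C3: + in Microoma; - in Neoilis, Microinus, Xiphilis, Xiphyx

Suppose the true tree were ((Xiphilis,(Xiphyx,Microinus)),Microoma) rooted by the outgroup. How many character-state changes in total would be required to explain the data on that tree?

4

Map each character onto ((Xiphilis,(Xiphyx,Microinus)),Microoma) (rooted by Neoilis) and count the minimum state changes it requires (Fitch parsimony):
C1: 1; C2: 2; C3: 1.
Total tree length = 4.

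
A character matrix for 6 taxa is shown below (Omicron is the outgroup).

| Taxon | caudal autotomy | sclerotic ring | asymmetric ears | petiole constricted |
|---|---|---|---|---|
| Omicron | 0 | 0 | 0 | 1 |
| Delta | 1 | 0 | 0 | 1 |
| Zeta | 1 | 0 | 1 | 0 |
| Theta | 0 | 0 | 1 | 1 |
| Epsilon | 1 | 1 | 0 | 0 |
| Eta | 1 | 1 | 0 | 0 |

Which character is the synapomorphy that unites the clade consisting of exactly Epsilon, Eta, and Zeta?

petiole constricted

Character polarity is set by the outgroup: the derived state is whichever differs from the outgroup's state, so for petiole constricted the derived state is '0', and for the remaining characters it is '1'.
caudal autotomy: derived state '1' in Delta, Epsilon, Eta, and Zeta only — synapomorphy for {Delta, Epsilon, Eta, Zeta}.
sclerotic ring (derived state '1') is shared by Epsilon and Eta — a synapomorphy uniting that clade.
asymmetric ears groups Theta and Zeta, which is incompatible with the clades supported by the remaining characters; treating it as convergent (homoplasy) costs fewer steps than any alternative tree.
petiole constricted (derived state '0') is shared by Epsilon, Eta, and Zeta — a synapomorphy uniting that clade.
Most parsimonious ingroup topology: ((Delta,(Zeta,(Epsilon,Eta))),Theta).
The clade {Epsilon, Eta, Zeta} is supported by petiole constricted: its derived state '0' occurs in exactly those taxa and in no other taxon (including the outgroup).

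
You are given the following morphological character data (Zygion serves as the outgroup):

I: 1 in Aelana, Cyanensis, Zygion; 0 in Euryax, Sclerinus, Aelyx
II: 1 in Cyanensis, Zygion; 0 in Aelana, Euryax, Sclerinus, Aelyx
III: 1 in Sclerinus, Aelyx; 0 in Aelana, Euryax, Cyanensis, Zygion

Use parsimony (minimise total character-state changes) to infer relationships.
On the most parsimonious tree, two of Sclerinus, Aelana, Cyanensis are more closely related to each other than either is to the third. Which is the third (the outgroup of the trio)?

Cyanensis

Character polarity is set by the outgroup: the derived state is whichever differs from the outgroup's state, so for I, II the derived state is '0', and for the remaining characters it is '1'.
I (derived state '0') is shared by Aelyx, Euryax, and Sclerinus — a synapomorphy uniting that clade.
II (derived state '0') is shared by Aelana, Aelyx, Euryax, and Sclerinus — a synapomorphy uniting that clade.
III (derived state '1') is shared by Aelyx and Sclerinus — a synapomorphy uniting that clade.
Most parsimonious ingroup topology: ((((Aelyx,Sclerinus),Euryax),Aelana),Cyanensis).
Aelana and Sclerinus share a more recent common ancestor with each other than either does with Cyanensis, so Cyanensis is the least closely related of the three.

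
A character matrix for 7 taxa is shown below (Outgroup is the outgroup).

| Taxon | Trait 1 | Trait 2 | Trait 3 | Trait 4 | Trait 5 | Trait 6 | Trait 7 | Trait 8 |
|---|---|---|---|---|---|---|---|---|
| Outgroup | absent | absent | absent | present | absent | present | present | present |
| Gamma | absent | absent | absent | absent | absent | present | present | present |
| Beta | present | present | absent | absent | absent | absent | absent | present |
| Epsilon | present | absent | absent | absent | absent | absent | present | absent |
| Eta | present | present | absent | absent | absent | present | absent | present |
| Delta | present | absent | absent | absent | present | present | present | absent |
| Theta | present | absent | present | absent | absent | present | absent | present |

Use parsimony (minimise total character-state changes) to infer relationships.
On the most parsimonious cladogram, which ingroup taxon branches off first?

Gamma

Character polarity is set by the outgroup: the derived state is whichever differs from the outgroup's state, so for Trait 4, Trait 6, Trait 7, Trait 8 the derived state is 'absent', and for the remaining characters it is 'present'.
Only Beta, Delta, Epsilon, Eta, and Theta show the derived state 'present' for Trait 1, supporting them as a clade.
Trait 2 (derived state 'present') is shared by Beta and Eta — a synapomorphy uniting that clade.
Trait 3 (derived state 'present') is unique to Theta (autapomorphy; uninformative for grouping).
All ingroup taxa share the derived state 'absent' for Trait 4; it defines the ingroup but does not resolve relationships within it.
Trait 5: derived state 'present' in Delta only — an autapomorphy, so it tells us nothing about relationships among taxa.
Trait 6 groups Beta and Epsilon, which is incompatible with the clades supported by the remaining characters; treating it as convergent (homoplasy) costs fewer steps than any alternative tree.
Trait 7: derived state 'absent' in Beta, Eta, and Theta only — synapomorphy for {Beta, Eta, Theta}.
Trait 8: derived state 'absent' in Delta and Epsilon only — synapomorphy for {Delta, Epsilon}.
Most parsimonious ingroup topology: (Gamma,(((Beta,Eta),Theta),(Epsilon,Delta))).
Gamma is sister to the clade containing all other ingroup taxa, so it is the earliest-diverging (most basal) ingroup lineage.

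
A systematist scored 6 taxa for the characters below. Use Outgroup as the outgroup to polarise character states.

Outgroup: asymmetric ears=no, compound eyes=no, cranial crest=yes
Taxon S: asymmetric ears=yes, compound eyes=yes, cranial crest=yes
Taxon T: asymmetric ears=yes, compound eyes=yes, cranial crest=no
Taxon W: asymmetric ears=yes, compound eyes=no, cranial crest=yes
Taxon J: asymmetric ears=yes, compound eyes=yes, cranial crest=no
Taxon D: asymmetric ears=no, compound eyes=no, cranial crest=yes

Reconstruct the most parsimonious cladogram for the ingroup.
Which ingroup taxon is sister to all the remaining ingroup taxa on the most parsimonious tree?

Taxon D

Character polarity is set by the outgroup: the derived state is whichever differs from the outgroup's state, so for cranial crest the derived state is 'no', and for the remaining characters it is 'yes'.
asymmetric ears: derived state 'yes' in Taxon J, Taxon S, Taxon T, and Taxon W only — synapomorphy for {Taxon J, Taxon S, Taxon T, Taxon W}.
compound eyes: derived state 'yes' in Taxon J, Taxon S, and Taxon T only — synapomorphy for {Taxon J, Taxon S, Taxon T}.
cranial crest (derived state 'no') is shared by Taxon J and Taxon T — a synapomorphy uniting that clade.
Most parsimonious ingroup topology: (((Taxon S,(Taxon T,Taxon J)),Taxon W),Taxon D).
Taxon D is sister to the clade containing all other ingroup taxa, so it is the earliest-diverging (most basal) ingroup lineage.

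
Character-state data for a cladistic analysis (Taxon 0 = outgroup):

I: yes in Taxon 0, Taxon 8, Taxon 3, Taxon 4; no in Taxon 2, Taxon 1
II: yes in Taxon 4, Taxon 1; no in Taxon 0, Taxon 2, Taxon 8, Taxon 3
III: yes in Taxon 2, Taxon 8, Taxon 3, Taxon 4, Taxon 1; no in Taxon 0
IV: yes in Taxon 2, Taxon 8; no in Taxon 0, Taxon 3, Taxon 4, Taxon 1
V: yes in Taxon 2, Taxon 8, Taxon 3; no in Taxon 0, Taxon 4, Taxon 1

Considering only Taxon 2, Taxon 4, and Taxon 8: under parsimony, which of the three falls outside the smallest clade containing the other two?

Taxon 4

Character polarity is set by the outgroup: the derived state is whichever differs from the outgroup's state, so for I the derived state is 'no', and for the remaining characters it is 'yes'.
I (state 'no') occurs in Taxon 1 and Taxon 2 but conflicts with the nesting implied by the other characters — most parsimoniously interpreted as homoplasy.
Only Taxon 1 and Taxon 4 show the derived state 'yes' for II, supporting them as a clade.
All ingroup taxa share the derived state 'yes' for III; it defines the ingroup but does not resolve relationships within it.
IV (derived state 'yes') is shared by Taxon 2 and Taxon 8 — a synapomorphy uniting that clade.
Only Taxon 2, Taxon 3, and Taxon 8 show the derived state 'yes' for V, supporting them as a clade.
Most parsimonious ingroup topology: (((Taxon 2,Taxon 8),Taxon 3),(Taxon 4,Taxon 1)).
Taxon 8 and Taxon 2 share a more recent common ancestor with each other than either does with Taxon 4, so Taxon 4 is the least closely related of the three.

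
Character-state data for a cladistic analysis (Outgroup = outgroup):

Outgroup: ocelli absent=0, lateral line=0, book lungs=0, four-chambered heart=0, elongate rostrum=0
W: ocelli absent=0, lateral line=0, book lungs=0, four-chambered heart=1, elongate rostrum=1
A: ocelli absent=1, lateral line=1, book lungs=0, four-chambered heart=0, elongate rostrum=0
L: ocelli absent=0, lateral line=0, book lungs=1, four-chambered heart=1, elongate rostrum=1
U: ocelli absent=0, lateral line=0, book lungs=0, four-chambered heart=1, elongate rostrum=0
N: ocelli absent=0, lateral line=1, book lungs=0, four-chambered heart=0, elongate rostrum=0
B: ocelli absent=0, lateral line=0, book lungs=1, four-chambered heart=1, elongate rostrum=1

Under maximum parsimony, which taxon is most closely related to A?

The outgroup has state '0' for every character, so '1' is the derived state throughout.
ocelli absent (derived state '1') is unique to A (autapomorphy; uninformative for grouping).
lateral line (derived state '1') is shared by A and N — a synapomorphy uniting that clade.
book lungs: derived state '1' in B and L only — synapomorphy for {B, L}.
Only B, L, U, and W show the derived state '1' for four-chambered heart, supporting them as a clade.
elongate rostrum: derived state '1' in B, L, and W only — synapomorphy for {B, L, W}.
Most parsimonious ingroup topology: (((W,(L,B)),U),(A,N)).
A and N form a cherry on this tree, so they are sister taxa.

N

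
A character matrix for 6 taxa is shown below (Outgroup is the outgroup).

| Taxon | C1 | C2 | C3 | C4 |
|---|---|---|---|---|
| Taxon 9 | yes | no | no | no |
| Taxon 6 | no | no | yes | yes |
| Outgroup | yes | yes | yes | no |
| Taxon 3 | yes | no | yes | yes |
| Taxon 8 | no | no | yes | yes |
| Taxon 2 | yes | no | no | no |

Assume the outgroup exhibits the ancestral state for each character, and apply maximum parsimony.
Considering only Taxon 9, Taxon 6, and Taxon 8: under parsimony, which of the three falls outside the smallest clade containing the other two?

Character polarity is set by the outgroup: the derived state is whichever differs from the outgroup's state, so for C1, C2, C3 the derived state is 'no', and for the remaining characters it is 'yes'.
C1: derived state 'no' in Taxon 6 and Taxon 8 only — synapomorphy for {Taxon 6, Taxon 8}.
All ingroup taxa share the derived state 'no' for C2; it defines the ingroup but does not resolve relationships within it.
Only Taxon 2 and Taxon 9 show the derived state 'no' for C3, supporting them as a clade.
Only Taxon 3, Taxon 6, and Taxon 8 show the derived state 'yes' for C4, supporting them as a clade.
Most parsimonious ingroup topology: ((Taxon 9,Taxon 2),((Taxon 6,Taxon 8),Taxon 3)).
Taxon 8 and Taxon 6 share a more recent common ancestor with each other than either does with Taxon 9, so Taxon 9 is the least closely related of the three.

Taxon 9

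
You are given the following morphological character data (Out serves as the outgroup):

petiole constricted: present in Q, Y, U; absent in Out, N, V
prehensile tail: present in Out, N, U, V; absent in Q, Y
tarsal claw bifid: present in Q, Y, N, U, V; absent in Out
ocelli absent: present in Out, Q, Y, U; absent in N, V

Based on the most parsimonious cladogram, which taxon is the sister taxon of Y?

Q

Character polarity is set by the outgroup: the derived state is whichever differs from the outgroup's state, so for prehensile tail, ocelli absent the derived state is 'absent', and for the remaining characters it is 'present'.
petiole constricted: derived state 'present' in Q, U, and Y only — synapomorphy for {Q, U, Y}.
prehensile tail: derived state 'absent' in Q and Y only — synapomorphy for {Q, Y}.
tarsal claw bifid (derived state 'present') is shared by all ingroup taxa — unites the whole ingroup.
ocelli absent: derived state 'absent' in N and V only — synapomorphy for {N, V}.
Most parsimonious ingroup topology: (((Q,Y),U),(N,V)).
Y and Q form a cherry on this tree, so they are sister taxa.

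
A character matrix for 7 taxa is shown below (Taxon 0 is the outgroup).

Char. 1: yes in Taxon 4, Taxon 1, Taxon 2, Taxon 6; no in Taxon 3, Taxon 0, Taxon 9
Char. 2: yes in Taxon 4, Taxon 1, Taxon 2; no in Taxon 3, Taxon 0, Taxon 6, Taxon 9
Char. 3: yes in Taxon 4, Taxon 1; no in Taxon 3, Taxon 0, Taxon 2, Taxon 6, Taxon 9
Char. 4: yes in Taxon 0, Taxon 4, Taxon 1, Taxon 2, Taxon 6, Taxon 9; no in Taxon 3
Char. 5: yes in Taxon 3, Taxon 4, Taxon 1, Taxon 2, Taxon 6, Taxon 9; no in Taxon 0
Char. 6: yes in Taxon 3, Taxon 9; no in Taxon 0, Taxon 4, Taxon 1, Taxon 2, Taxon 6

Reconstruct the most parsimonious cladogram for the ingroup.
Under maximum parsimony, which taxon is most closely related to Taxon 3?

Taxon 9

Character polarity is set by the outgroup: the derived state is whichever differs from the outgroup's state, so for Char. 4 the derived state is 'no', and for the remaining characters it is 'yes'.
Only Taxon 1, Taxon 2, Taxon 4, and Taxon 6 show the derived state 'yes' for Char. 1, supporting them as a clade.
Char. 2: derived state 'yes' in Taxon 1, Taxon 2, and Taxon 4 only — synapomorphy for {Taxon 1, Taxon 2, Taxon 4}.
Char. 3 (derived state 'yes') is shared by Taxon 1 and Taxon 4 — a synapomorphy uniting that clade.
Char. 4 (derived state 'no') is unique to Taxon 3 (autapomorphy; uninformative for grouping).
All ingroup taxa share the derived state 'yes' for Char. 5; it defines the ingroup but does not resolve relationships within it.
Only Taxon 3 and Taxon 9 show the derived state 'yes' for Char. 6, supporting them as a clade.
Most parsimonious ingroup topology: (((Taxon 2,(Taxon 1,Taxon 4)),Taxon 6),(Taxon 3,Taxon 9)).
Taxon 3 and Taxon 9 form a cherry on this tree, so they are sister taxa.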